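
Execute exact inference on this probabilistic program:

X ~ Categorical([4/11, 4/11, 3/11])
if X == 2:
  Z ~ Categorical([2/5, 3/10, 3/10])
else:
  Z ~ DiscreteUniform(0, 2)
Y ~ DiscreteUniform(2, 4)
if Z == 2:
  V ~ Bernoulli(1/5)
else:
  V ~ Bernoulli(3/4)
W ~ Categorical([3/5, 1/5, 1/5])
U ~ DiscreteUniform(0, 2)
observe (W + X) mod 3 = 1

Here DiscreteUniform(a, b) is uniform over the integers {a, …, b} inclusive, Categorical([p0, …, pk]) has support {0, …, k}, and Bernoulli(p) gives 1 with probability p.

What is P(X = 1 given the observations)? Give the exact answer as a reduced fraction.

P(X = 1 | obs) = 12/19

Enumerate traces; 162 have nonzero weight after conditioning:
  (X=0, Z=0, Y=2, V=0, W=1, U=0) weight 1/1485
  (X=0, Z=0, Y=2, V=0, W=1, U=1) weight 1/1485
  (X=0, Z=0, Y=2, V=0, W=1, U=2) weight 1/1485
  (X=0, Z=0, Y=2, V=1, W=1, U=0) weight 1/495
  (X=0, Z=0, Y=2, V=1, W=1, U=1) weight 1/495
  (X=0, Z=0, Y=2, V=1, W=1, U=2) weight 1/495
  (X=0, Z=0, Y=3, V=0, W=1, U=0) weight 1/1485
  (X=0, Z=0, Y=3, V=0, W=1, U=1) weight 1/1485
  (X=1, Z=0, Y=2, V=0, W=0, U=0) weight 1/495
  (X=2, Z=0, Y=2, V=0, W=2, U=0) weight 1/1650
  … 152 more
Group by X:
  weight(X=0) = 4/55
  weight(X=1) = 12/55
  weight(X=2) = 3/55
Total weight = 4/55 + 12/55 + 3/55 = 19/55
P(X=0 | obs) = 4/55 / 19/55 = 4/19
P(X=1 | obs) = 12/55 / 19/55 = 12/19
P(X=2 | obs) = 3/55 / 19/55 = 3/19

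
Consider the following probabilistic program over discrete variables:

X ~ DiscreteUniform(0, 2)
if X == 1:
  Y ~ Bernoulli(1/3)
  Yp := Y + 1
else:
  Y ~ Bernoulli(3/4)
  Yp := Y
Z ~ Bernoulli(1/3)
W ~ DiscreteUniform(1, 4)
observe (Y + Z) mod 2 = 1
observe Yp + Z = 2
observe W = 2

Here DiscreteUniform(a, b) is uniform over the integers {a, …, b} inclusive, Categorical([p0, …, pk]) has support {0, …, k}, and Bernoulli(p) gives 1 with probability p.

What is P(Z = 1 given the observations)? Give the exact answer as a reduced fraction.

P(Z = 1 | obs) = 1/2

Enumerate traces; 2 have nonzero weight after conditioning:
  (X=1, Y=0, Z=1, W=2) weight 1/54
  (X=1, Y=1, Z=0, W=2) weight 1/54
Group by Z:
  weight(Z=0) = 1/54
  weight(Z=1) = 1/54
Total weight = 1/54 + 1/54 = 1/27
P(Z=0 | obs) = 1/54 / 1/27 = 1/2
P(Z=1 | obs) = 1/54 / 1/27 = 1/2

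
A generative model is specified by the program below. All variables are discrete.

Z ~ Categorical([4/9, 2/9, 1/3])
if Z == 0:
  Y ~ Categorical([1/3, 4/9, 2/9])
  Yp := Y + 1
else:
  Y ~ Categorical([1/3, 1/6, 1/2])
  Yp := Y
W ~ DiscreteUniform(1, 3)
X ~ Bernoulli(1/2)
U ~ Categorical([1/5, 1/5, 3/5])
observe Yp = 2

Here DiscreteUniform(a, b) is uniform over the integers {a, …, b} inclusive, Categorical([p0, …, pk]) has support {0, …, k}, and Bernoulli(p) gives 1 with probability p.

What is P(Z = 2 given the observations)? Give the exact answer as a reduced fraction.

P(Z = 2 | obs) = 27/77

Enumerate traces; 54 have nonzero weight after conditioning:
  (Z=0, Y=1, W=1, X=0, U=0) weight 8/1215
  (Z=0, Y=1, W=1, X=0, U=1) weight 8/1215
  (Z=0, Y=1, W=1, X=0, U=2) weight 8/405
  (Z=0, Y=1, W=1, X=1, U=0) weight 8/1215
  (Z=0, Y=1, W=1, X=1, U=1) weight 8/1215
  (Z=0, Y=1, W=1, X=1, U=2) weight 8/405
  (Z=0, Y=1, W=2, X=0, U=0) weight 8/1215
  (Z=0, Y=1, W=2, X=0, U=1) weight 8/1215
  (Z=1, Y=2, W=1, X=0, U=0) weight 1/270
  (Z=2, Y=2, W=1, X=0, U=0) weight 1/180
  … 44 more
Group by Z:
  weight(Z=0) = 16/81
  weight(Z=1) = 1/9
  weight(Z=2) = 1/6
Total weight = 16/81 + 1/9 + 1/6 = 77/162
P(Z=0 | obs) = 16/81 / 77/162 = 32/77
P(Z=1 | obs) = 1/9 / 77/162 = 18/77
P(Z=2 | obs) = 1/6 / 77/162 = 27/77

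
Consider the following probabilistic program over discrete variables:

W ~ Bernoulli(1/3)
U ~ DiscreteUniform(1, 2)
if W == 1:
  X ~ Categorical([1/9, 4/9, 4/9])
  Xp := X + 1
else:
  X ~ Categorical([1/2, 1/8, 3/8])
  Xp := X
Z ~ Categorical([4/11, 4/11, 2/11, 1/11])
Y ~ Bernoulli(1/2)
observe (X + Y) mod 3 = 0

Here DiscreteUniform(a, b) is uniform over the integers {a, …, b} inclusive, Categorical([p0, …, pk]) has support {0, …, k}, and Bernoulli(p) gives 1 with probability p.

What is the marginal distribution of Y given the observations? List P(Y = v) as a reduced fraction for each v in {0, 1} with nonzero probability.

Enumerate traces; 32 have nonzero weight after conditioning:
  (W=0, U=1, X=0, Z=0, Y=0) weight 1/33
  (W=0, U=1, X=0, Z=1, Y=0) weight 1/33
  (W=0, U=1, X=0, Z=2, Y=0) weight 1/66
  (W=0, U=1, X=0, Z=3, Y=0) weight 1/132
  (W=0, U=1, X=2, Z=0, Y=1) weight 1/44
  (W=0, U=1, X=2, Z=1, Y=1) weight 1/44
  (W=0, U=1, X=2, Z=2, Y=1) weight 1/88
  (W=0, U=1, X=2, Z=3, Y=1) weight 1/176
  … 24 more
Group by Y:
  weight(Y=0) = 5/27
  weight(Y=1) = 43/216
Total weight = 5/27 + 43/216 = 83/216
P(Y=0 | obs) = 5/27 / 83/216 = 40/83
P(Y=1 | obs) = 43/216 / 83/216 = 43/83

P(Y=0) = 40/83, P(Y=1) = 43/83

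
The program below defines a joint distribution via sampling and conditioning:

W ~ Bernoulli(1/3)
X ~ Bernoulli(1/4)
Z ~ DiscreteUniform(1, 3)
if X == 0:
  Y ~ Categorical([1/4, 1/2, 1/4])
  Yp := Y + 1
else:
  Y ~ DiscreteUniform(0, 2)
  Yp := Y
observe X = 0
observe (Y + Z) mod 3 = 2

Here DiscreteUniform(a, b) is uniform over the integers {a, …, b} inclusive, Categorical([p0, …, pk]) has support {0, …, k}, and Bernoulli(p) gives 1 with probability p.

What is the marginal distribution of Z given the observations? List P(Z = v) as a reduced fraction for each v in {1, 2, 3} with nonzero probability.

Enumerate traces; 6 have nonzero weight after conditioning:
  (W=0, X=0, Z=1, Y=1) weight 1/12
  (W=0, X=0, Z=2, Y=0) weight 1/24
  (W=0, X=0, Z=3, Y=2) weight 1/24
  (W=1, X=0, Z=1, Y=1) weight 1/24
  (W=1, X=0, Z=2, Y=0) weight 1/48
  (W=1, X=0, Z=3, Y=2) weight 1/48
Group by Z:
  weight(Z=1) = 1/8
  weight(Z=2) = 1/16
  weight(Z=3) = 1/16
Total weight = 1/8 + 1/16 + 1/16 = 1/4
P(Z=1 | obs) = 1/8 / 1/4 = 1/2
P(Z=2 | obs) = 1/16 / 1/4 = 1/4
P(Z=3 | obs) = 1/16 / 1/4 = 1/4

P(Z=1) = 1/2, P(Z=2) = 1/4, P(Z=3) = 1/4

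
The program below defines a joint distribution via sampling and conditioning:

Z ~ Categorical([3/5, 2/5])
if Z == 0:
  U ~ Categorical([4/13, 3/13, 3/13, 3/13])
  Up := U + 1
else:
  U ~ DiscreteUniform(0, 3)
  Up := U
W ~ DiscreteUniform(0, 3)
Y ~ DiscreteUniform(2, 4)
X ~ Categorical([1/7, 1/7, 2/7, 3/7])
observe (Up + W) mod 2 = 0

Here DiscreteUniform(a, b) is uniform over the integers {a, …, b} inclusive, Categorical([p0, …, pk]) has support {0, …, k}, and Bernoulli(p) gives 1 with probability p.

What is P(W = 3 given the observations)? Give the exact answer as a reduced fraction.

Enumerate traces; 192 have nonzero weight after conditioning:
  (Z=0, U=0, W=1, Y=2, X=0) weight 1/455
  (Z=0, U=0, W=1, Y=2, X=1) weight 1/455
  (Z=0, U=0, W=1, Y=2, X=2) weight 2/455
  (Z=0, U=0, W=1, Y=2, X=3) weight 3/455
  (Z=0, U=0, W=1, Y=3, X=0) weight 1/455
  (Z=0, U=0, W=1, Y=3, X=1) weight 1/455
  (Z=0, U=0, W=1, Y=3, X=2) weight 2/455
  (Z=0, U=0, W=1, Y=3, X=3) weight 3/455
  (Z=0, U=0, W=3, Y=2, X=0) weight 1/455
  (Z=0, U=1, W=0, Y=2, X=0) weight 3/1820
  … 182 more
Group by W:
  weight(W=0) = 31/260
  weight(W=1) = 17/130
  weight(W=2) = 31/260
  weight(W=3) = 17/130
Total weight = 31/260 + 17/130 + 31/260 + 17/130 = 1/2
P(W=0 | obs) = 31/260 / 1/2 = 31/130
P(W=1 | obs) = 17/130 / 1/2 = 17/65
P(W=2 | obs) = 31/260 / 1/2 = 31/130
P(W=3 | obs) = 17/130 / 1/2 = 17/65

P(W = 3 | obs) = 17/65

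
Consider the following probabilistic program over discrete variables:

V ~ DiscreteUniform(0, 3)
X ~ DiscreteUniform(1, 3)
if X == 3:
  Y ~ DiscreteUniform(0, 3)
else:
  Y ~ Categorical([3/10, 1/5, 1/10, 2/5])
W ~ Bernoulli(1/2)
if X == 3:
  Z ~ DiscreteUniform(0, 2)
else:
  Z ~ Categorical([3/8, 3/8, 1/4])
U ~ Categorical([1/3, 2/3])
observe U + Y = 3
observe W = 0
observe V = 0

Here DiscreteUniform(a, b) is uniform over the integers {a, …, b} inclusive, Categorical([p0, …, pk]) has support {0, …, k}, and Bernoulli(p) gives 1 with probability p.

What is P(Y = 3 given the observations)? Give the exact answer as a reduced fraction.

Enumerate traces; 18 have nonzero weight after conditioning:
  (V=0, X=1, Y=2, W=0, Z=0, U=1) weight 1/960
  (V=0, X=1, Y=2, W=0, Z=1, U=1) weight 1/960
  (V=0, X=1, Y=2, W=0, Z=2, U=1) weight 1/1440
  (V=0, X=1, Y=3, W=0, Z=0, U=0) weight 1/480
  (V=0, X=1, Y=3, W=0, Z=1, U=0) weight 1/480
  (V=0, X=1, Y=3, W=0, Z=2, U=0) weight 1/720
  (V=0, X=2, Y=2, W=0, Z=0, U=1) weight 1/960
  (V=0, X=2, Y=2, W=0, Z=1, U=1) weight 1/960
  … 10 more
Group by Y:
  weight(Y=2) = 1/80
  weight(Y=3) = 7/480
Total weight = 1/80 + 7/480 = 13/480
P(Y=2 | obs) = 1/80 / 13/480 = 6/13
P(Y=3 | obs) = 7/480 / 13/480 = 7/13

P(Y = 3 | obs) = 7/13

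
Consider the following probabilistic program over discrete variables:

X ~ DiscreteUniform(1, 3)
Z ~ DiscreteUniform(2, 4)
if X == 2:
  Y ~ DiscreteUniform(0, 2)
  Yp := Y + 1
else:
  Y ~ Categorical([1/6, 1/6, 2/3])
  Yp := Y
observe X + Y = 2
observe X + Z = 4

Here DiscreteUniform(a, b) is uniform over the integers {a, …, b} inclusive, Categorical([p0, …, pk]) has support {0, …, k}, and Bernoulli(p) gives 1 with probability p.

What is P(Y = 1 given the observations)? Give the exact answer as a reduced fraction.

P(Y = 1 | obs) = 1/3

Enumerate traces; 2 have nonzero weight after conditioning:
  (X=1, Z=3, Y=1) weight 1/54
  (X=2, Z=2, Y=0) weight 1/27
Group by Y:
  weight(Y=0) = 1/27
  weight(Y=1) = 1/54
Total weight = 1/27 + 1/54 = 1/18
P(Y=0 | obs) = 1/27 / 1/18 = 2/3
P(Y=1 | obs) = 1/54 / 1/18 = 1/3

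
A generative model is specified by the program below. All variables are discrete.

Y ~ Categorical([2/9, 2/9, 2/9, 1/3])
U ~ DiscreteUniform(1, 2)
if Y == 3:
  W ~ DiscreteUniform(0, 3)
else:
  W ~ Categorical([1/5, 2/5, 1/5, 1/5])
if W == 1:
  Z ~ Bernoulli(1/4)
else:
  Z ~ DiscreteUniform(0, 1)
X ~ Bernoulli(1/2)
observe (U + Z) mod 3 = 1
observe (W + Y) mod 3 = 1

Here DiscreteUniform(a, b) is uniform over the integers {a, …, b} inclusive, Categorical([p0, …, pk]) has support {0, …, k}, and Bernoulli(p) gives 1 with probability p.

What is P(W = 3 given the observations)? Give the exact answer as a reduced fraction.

Enumerate traces; 10 have nonzero weight after conditioning:
  (Y=0, U=1, W=1, Z=0, X=0) weight 1/60
  (Y=0, U=1, W=1, Z=0, X=1) weight 1/60
  (Y=1, U=1, W=0, Z=0, X=0) weight 1/180
  (Y=1, U=1, W=0, Z=0, X=1) weight 1/180
  (Y=1, U=1, W=3, Z=0, X=0) weight 1/180
  (Y=1, U=1, W=3, Z=0, X=1) weight 1/180
  (Y=2, U=1, W=2, Z=0, X=0) weight 1/180
  (Y=2, U=1, W=2, Z=0, X=1) weight 1/180
  … 2 more
Group by W:
  weight(W=0) = 1/90
  weight(W=1) = 31/480
  weight(W=2) = 1/90
  weight(W=3) = 1/90
Total weight = 1/90 + 31/480 + 1/90 + 1/90 = 47/480
P(W=0 | obs) = 1/90 / 47/480 = 16/141
P(W=1 | obs) = 31/480 / 47/480 = 31/47
P(W=2 | obs) = 1/90 / 47/480 = 16/141
P(W=3 | obs) = 1/90 / 47/480 = 16/141

P(W = 3 | obs) = 16/141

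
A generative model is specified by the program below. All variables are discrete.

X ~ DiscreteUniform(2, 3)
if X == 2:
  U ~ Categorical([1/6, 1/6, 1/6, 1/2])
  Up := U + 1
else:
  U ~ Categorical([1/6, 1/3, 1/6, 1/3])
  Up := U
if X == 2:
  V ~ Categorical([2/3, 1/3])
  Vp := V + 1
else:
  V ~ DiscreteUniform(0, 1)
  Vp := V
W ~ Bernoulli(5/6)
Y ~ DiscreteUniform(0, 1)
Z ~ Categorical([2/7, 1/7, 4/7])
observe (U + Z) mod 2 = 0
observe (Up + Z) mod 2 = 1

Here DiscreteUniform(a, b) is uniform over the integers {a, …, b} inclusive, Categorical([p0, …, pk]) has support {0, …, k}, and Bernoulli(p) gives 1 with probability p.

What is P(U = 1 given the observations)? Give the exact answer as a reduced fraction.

Enumerate traces; 48 have nonzero weight after conditioning:
  (X=2, U=0, V=0, W=0, Y=0, Z=0) weight 1/756
  (X=2, U=0, V=0, W=0, Y=0, Z=2) weight 1/378
  (X=2, U=0, V=0, W=0, Y=1, Z=0) weight 1/756
  (X=2, U=0, V=0, W=0, Y=1, Z=2) weight 1/378
  (X=2, U=0, V=0, W=1, Y=0, Z=0) weight 5/756
  (X=2, U=0, V=0, W=1, Y=0, Z=2) weight 5/378
  (X=2, U=0, V=0, W=1, Y=1, Z=0) weight 5/756
  (X=2, U=0, V=0, W=1, Y=1, Z=2) weight 5/378
  (X=2, U=1, V=0, W=0, Y=0, Z=1) weight 1/1512
  (X=2, U=2, V=0, W=0, Y=0, Z=0) weight 1/756
  … 38 more
Group by U:
  weight(U=0) = 1/14
  weight(U=1) = 1/84
  weight(U=2) = 1/14
  weight(U=3) = 1/28
Total weight = 1/14 + 1/84 + 1/14 + 1/28 = 4/21
P(U=0 | obs) = 1/14 / 4/21 = 3/8
P(U=1 | obs) = 1/84 / 4/21 = 1/16
P(U=2 | obs) = 1/14 / 4/21 = 3/8
P(U=3 | obs) = 1/28 / 4/21 = 3/16

P(U = 1 | obs) = 1/16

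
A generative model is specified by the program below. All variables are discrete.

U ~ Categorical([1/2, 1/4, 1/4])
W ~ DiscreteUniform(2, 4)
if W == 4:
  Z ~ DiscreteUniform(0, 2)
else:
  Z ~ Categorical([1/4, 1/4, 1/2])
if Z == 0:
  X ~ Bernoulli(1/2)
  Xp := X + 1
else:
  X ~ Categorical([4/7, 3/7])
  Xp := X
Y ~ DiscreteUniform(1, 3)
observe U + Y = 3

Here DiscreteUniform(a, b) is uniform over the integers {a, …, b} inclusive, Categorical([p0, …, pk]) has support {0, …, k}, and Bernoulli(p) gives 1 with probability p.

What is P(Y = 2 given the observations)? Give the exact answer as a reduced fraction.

Enumerate traces; 54 have nonzero weight after conditioning:
  (U=0, W=2, Z=0, X=0, Y=3) weight 1/144
  (U=0, W=2, Z=0, X=1, Y=3) weight 1/144
  (U=0, W=2, Z=1, X=0, Y=3) weight 1/126
  (U=0, W=2, Z=1, X=1, Y=3) weight 1/168
  (U=0, W=2, Z=2, X=0, Y=3) weight 1/63
  (U=0, W=2, Z=2, X=1, Y=3) weight 1/84
  (U=0, W=3, Z=0, X=0, Y=3) weight 1/144
  (U=0, W=3, Z=0, X=1, Y=3) weight 1/144
  (U=1, W=2, Z=0, X=0, Y=2) weight 1/288
  (U=2, W=2, Z=0, X=0, Y=1) weight 1/288
  … 44 more
Group by Y:
  weight(Y=1) = 1/12
  weight(Y=2) = 1/12
  weight(Y=3) = 1/6
Total weight = 1/12 + 1/12 + 1/6 = 1/3
P(Y=1 | obs) = 1/12 / 1/3 = 1/4
P(Y=2 | obs) = 1/12 / 1/3 = 1/4
P(Y=3 | obs) = 1/6 / 1/3 = 1/2

P(Y = 2 | obs) = 1/4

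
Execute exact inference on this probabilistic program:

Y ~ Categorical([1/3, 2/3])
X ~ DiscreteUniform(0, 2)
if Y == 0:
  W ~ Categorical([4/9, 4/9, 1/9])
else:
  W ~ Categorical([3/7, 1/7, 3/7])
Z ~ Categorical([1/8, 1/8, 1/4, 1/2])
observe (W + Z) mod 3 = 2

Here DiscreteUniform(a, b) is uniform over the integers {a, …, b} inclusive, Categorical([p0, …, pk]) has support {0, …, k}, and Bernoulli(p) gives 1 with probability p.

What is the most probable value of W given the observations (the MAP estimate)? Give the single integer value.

argmax_v P(W = v | obs) = 2

Enumerate traces; 24 have nonzero weight after conditioning:
  (Y=0, X=0, W=0, Z=2) weight 1/81
  (Y=0, X=0, W=1, Z=1) weight 1/162
  (Y=0, X=0, W=2, Z=0) weight 1/648
  (Y=0, X=0, W=2, Z=3) weight 1/162
  (Y=0, X=1, W=0, Z=2) weight 1/81
  (Y=0, X=1, W=1, Z=1) weight 1/162
  (Y=0, X=1, W=2, Z=0) weight 1/648
  (Y=0, X=1, W=2, Z=3) weight 1/162
  … 16 more
Group by W:
  weight(W=0) = 41/378
  weight(W=1) = 23/756
  weight(W=2) = 305/1512
Total weight = 41/378 + 23/756 + 305/1512 = 515/1512
P(W=0 | obs) = 41/378 / 515/1512 = 164/515
P(W=1 | obs) = 23/756 / 515/1512 = 46/515
P(W=2 | obs) = 305/1512 / 515/1512 = 61/103
argmax = 2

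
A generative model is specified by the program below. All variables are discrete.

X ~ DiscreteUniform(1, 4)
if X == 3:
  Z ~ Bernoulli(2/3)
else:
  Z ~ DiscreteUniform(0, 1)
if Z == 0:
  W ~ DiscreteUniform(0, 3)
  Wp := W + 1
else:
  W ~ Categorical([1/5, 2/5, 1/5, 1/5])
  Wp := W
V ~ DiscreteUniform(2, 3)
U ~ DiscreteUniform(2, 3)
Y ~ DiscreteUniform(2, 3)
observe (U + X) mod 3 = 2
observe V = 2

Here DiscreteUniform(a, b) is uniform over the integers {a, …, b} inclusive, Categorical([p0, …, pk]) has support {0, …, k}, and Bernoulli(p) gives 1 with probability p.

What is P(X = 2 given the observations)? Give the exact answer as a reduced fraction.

P(X = 2 | obs) = 1/2

Enumerate traces; 32 have nonzero weight after conditioning:
  (X=2, Z=0, W=0, V=2, U=3, Y=2) weight 1/256
  (X=2, Z=0, W=0, V=2, U=3, Y=3) weight 1/256
  (X=2, Z=0, W=1, V=2, U=3, Y=2) weight 1/256
  (X=2, Z=0, W=1, V=2, U=3, Y=3) weight 1/256
  (X=2, Z=0, W=2, V=2, U=3, Y=2) weight 1/256
  (X=2, Z=0, W=2, V=2, U=3, Y=3) weight 1/256
  (X=2, Z=0, W=3, V=2, U=3, Y=2) weight 1/256
  (X=2, Z=0, W=3, V=2, U=3, Y=3) weight 1/256
  (X=3, Z=0, W=0, V=2, U=2, Y=2) weight 1/384
  … 23 more
Group by X:
  weight(X=2) = 1/16
  weight(X=3) = 1/16
Total weight = 1/16 + 1/16 = 1/8
P(X=2 | obs) = 1/16 / 1/8 = 1/2
P(X=3 | obs) = 1/16 / 1/8 = 1/2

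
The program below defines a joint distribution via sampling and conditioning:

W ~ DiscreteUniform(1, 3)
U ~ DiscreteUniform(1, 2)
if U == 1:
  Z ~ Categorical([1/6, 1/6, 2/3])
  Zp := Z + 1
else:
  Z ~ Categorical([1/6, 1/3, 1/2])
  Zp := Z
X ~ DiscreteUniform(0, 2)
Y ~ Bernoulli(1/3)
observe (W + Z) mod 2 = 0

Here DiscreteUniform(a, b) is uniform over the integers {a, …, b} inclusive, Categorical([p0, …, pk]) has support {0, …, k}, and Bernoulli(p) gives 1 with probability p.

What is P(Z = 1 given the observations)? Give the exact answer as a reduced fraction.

P(Z = 1 | obs) = 2/5

Enumerate traces; 48 have nonzero weight after conditioning:
  (W=1, U=1, Z=1, X=0, Y=0) weight 1/162
  (W=1, U=1, Z=1, X=0, Y=1) weight 1/324
  (W=1, U=1, Z=1, X=1, Y=0) weight 1/162
  (W=1, U=1, Z=1, X=1, Y=1) weight 1/324
  (W=1, U=1, Z=1, X=2, Y=0) weight 1/162
  (W=1, U=1, Z=1, X=2, Y=1) weight 1/324
  (W=1, U=2, Z=1, X=0, Y=0) weight 1/81
  (W=1, U=2, Z=1, X=0, Y=1) weight 1/162
  (W=2, U=1, Z=0, X=0, Y=0) weight 1/162
  (W=2, U=1, Z=2, X=0, Y=0) weight 2/81
  … 38 more
Group by Z:
  weight(Z=0) = 1/18
  weight(Z=1) = 1/6
  weight(Z=2) = 7/36
Total weight = 1/18 + 1/6 + 7/36 = 5/12
P(Z=0 | obs) = 1/18 / 5/12 = 2/15
P(Z=1 | obs) = 1/6 / 5/12 = 2/5
P(Z=2 | obs) = 7/36 / 5/12 = 7/15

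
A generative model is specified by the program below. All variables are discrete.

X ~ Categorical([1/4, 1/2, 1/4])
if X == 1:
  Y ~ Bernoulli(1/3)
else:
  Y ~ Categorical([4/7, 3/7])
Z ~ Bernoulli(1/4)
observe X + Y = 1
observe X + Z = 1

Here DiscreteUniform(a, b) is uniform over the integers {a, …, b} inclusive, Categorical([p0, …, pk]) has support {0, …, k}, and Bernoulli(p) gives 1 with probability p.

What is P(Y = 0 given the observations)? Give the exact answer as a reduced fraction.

Enumerate traces; 2 have nonzero weight after conditioning:
  (X=0, Y=1, Z=1) weight 3/112
  (X=1, Y=0, Z=0) weight 1/4
Group by Y:
  weight(Y=0) = 1/4
  weight(Y=1) = 3/112
Total weight = 1/4 + 3/112 = 31/112
P(Y=0 | obs) = 1/4 / 31/112 = 28/31
P(Y=1 | obs) = 3/112 / 31/112 = 3/31

P(Y = 0 | obs) = 28/31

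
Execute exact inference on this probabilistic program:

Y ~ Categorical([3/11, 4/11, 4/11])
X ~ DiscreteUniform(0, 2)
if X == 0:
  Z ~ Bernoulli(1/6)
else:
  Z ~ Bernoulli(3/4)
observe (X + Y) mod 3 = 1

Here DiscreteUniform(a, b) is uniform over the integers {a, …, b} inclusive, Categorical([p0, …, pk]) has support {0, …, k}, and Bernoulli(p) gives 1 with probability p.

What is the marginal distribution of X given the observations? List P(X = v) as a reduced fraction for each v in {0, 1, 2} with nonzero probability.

Enumerate traces; 6 have nonzero weight after conditioning:
  (Y=0, X=1, Z=0) weight 1/44
  (Y=0, X=1, Z=1) weight 3/44
  (Y=1, X=0, Z=0) weight 10/99
  (Y=1, X=0, Z=1) weight 2/99
  (Y=2, X=2, Z=0) weight 1/33
  (Y=2, X=2, Z=1) weight 1/11
Group by X:
  weight(X=0) = 4/33
  weight(X=1) = 1/11
  weight(X=2) = 4/33
Total weight = 4/33 + 1/11 + 4/33 = 1/3
P(X=0 | obs) = 4/33 / 1/3 = 4/11
P(X=1 | obs) = 1/11 / 1/3 = 3/11
P(X=2 | obs) = 4/33 / 1/3 = 4/11

P(X=0) = 4/11, P(X=1) = 3/11, P(X=2) = 4/11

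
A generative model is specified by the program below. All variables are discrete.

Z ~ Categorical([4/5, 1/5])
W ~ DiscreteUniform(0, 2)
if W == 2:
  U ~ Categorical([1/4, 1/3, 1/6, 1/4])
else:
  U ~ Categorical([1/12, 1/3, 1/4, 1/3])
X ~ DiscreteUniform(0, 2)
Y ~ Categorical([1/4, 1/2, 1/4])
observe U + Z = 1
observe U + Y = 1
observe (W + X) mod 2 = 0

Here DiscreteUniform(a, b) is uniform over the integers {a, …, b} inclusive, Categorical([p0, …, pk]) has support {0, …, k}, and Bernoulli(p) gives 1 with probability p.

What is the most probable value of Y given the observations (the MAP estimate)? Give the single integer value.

Enumerate traces; 10 have nonzero weight after conditioning:
  (Z=0, W=0, U=1, X=0, Y=0) weight 1/135
  (Z=0, W=0, U=1, X=2, Y=0) weight 1/135
  (Z=0, W=1, U=1, X=1, Y=0) weight 1/135
  (Z=0, W=2, U=1, X=0, Y=0) weight 1/135
  (Z=0, W=2, U=1, X=2, Y=0) weight 1/135
  (Z=1, W=0, U=0, X=0, Y=1) weight 1/1080
  (Z=1, W=0, U=0, X=2, Y=1) weight 1/1080
  (Z=1, W=1, U=0, X=1, Y=1) weight 1/1080
  … 2 more
Group by Y:
  weight(Y=0) = 1/27
  weight(Y=1) = 1/120
Total weight = 1/27 + 1/120 = 49/1080
P(Y=0 | obs) = 1/27 / 49/1080 = 40/49
P(Y=1 | obs) = 1/120 / 49/1080 = 9/49
argmax = 0

argmax_v P(Y = v | obs) = 0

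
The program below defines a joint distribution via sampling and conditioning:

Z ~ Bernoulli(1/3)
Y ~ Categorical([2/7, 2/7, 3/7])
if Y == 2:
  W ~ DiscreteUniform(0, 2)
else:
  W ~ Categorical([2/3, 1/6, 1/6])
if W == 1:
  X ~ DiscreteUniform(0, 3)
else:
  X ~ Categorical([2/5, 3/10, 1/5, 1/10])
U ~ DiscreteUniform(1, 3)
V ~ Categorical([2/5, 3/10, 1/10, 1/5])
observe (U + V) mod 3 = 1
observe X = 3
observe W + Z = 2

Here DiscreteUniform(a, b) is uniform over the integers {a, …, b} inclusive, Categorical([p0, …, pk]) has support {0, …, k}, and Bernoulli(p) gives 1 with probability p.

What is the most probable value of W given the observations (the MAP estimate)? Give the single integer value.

argmax_v P(W = v | obs) = 1

Enumerate traces; 24 have nonzero weight after conditioning:
  (Z=0, Y=0, W=2, X=3, U=1, V=0) weight 2/4725
  (Z=0, Y=0, W=2, X=3, U=1, V=3) weight 1/4725
  (Z=0, Y=0, W=2, X=3, U=2, V=2) weight 1/9450
  (Z=0, Y=0, W=2, X=3, U=3, V=1) weight 1/3150
  (Z=0, Y=1, W=2, X=3, U=1, V=0) weight 2/4725
  (Z=0, Y=1, W=2, X=3, U=1, V=3) weight 1/4725
  (Z=0, Y=1, W=2, X=3, U=2, V=2) weight 1/9450
  (Z=0, Y=1, W=2, X=3, U=3, V=1) weight 1/3150
  (Z=1, Y=0, W=1, X=3, U=1, V=0) weight 1/1890
  … 15 more
Group by W:
  weight(W=1) = 5/756
  weight(W=2) = 1/189
Total weight = 5/756 + 1/189 = 1/84
P(W=1 | obs) = 5/756 / 1/84 = 5/9
P(W=2 | obs) = 1/189 / 1/84 = 4/9
argmax = 1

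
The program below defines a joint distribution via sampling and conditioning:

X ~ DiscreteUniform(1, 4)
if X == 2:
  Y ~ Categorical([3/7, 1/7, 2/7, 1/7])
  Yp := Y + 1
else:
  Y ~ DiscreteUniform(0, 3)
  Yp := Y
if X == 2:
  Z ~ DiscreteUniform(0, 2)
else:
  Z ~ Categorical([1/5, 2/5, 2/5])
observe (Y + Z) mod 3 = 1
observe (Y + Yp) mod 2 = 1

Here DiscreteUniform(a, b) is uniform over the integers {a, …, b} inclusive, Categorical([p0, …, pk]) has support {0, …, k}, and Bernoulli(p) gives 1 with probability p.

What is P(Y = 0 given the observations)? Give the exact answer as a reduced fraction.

P(Y = 0 | obs) = 3/7

Enumerate traces; 4 have nonzero weight after conditioning:
  (X=2, Y=0, Z=1) weight 1/28
  (X=2, Y=1, Z=0) weight 1/84
  (X=2, Y=2, Z=2) weight 1/42
  (X=2, Y=3, Z=1) weight 1/84
Group by Y:
  weight(Y=0) = 1/28
  weight(Y=1) = 1/84
  weight(Y=2) = 1/42
  weight(Y=3) = 1/84
Total weight = 1/28 + 1/84 + 1/42 + 1/84 = 1/12
P(Y=0 | obs) = 1/28 / 1/12 = 3/7
P(Y=1 | obs) = 1/84 / 1/12 = 1/7
P(Y=2 | obs) = 1/42 / 1/12 = 2/7
P(Y=3 | obs) = 1/84 / 1/12 = 1/7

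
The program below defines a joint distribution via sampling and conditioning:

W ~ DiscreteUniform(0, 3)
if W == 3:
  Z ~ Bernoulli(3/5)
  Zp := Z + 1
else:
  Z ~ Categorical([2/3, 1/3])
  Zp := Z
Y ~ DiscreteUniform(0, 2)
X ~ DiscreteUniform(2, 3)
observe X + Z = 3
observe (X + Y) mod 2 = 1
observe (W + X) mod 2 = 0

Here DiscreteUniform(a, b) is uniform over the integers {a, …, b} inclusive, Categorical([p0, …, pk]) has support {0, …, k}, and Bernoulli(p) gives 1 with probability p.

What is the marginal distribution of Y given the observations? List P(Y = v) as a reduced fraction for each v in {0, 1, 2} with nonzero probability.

Enumerate traces; 6 have nonzero weight after conditioning:
  (W=0, Z=1, Y=1, X=2) weight 1/72
  (W=1, Z=0, Y=0, X=3) weight 1/36
  (W=1, Z=0, Y=2, X=3) weight 1/36
  (W=2, Z=1, Y=1, X=2) weight 1/72
  (W=3, Z=0, Y=0, X=3) weight 1/60
  (W=3, Z=0, Y=2, X=3) weight 1/60
Group by Y:
  weight(Y=0) = 2/45
  weight(Y=1) = 1/36
  weight(Y=2) = 2/45
Total weight = 2/45 + 1/36 + 2/45 = 7/60
P(Y=0 | obs) = 2/45 / 7/60 = 8/21
P(Y=1 | obs) = 1/36 / 7/60 = 5/21
P(Y=2 | obs) = 2/45 / 7/60 = 8/21

P(Y=0) = 8/21, P(Y=1) = 5/21, P(Y=2) = 8/21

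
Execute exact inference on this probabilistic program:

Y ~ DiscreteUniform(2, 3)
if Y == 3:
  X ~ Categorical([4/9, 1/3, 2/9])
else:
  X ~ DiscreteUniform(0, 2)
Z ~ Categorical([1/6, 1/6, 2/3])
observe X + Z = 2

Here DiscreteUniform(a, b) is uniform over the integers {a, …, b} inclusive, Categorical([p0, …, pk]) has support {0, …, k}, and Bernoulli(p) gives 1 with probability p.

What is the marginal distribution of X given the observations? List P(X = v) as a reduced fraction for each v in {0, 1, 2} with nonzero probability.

P(X=0) = 28/39, P(X=1) = 2/13, P(X=2) = 5/39

Enumerate traces; 6 have nonzero weight after conditioning:
  (Y=2, X=0, Z=2) weight 1/9
  (Y=2, X=1, Z=1) weight 1/36
  (Y=2, X=2, Z=0) weight 1/36
  (Y=3, X=0, Z=2) weight 4/27
  (Y=3, X=1, Z=1) weight 1/36
  (Y=3, X=2, Z=0) weight 1/54
Group by X:
  weight(X=0) = 7/27
  weight(X=1) = 1/18
  weight(X=2) = 5/108
Total weight = 7/27 + 1/18 + 5/108 = 13/36
P(X=0 | obs) = 7/27 / 13/36 = 28/39
P(X=1 | obs) = 1/18 / 13/36 = 2/13
P(X=2 | obs) = 5/108 / 13/36 = 5/39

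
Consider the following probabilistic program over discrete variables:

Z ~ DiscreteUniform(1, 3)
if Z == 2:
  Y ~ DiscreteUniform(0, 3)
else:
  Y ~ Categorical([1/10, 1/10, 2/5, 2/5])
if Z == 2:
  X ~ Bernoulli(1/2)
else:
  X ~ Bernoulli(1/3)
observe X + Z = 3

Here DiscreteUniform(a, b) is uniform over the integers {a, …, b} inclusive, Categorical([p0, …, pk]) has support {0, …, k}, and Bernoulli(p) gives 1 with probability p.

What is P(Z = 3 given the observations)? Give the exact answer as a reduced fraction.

Enumerate traces; 8 have nonzero weight after conditioning:
  (Z=2, Y=0, X=1) weight 1/24
  (Z=2, Y=1, X=1) weight 1/24
  (Z=2, Y=2, X=1) weight 1/24
  (Z=2, Y=3, X=1) weight 1/24
  (Z=3, Y=0, X=0) weight 1/45
  (Z=3, Y=1, X=0) weight 1/45
  (Z=3, Y=2, X=0) weight 4/45
  (Z=3, Y=3, X=0) weight 4/45
Group by Z:
  weight(Z=2) = 1/6
  weight(Z=3) = 2/9
Total weight = 1/6 + 2/9 = 7/18
P(Z=2 | obs) = 1/6 / 7/18 = 3/7
P(Z=3 | obs) = 2/9 / 7/18 = 4/7

P(Z = 3 | obs) = 4/7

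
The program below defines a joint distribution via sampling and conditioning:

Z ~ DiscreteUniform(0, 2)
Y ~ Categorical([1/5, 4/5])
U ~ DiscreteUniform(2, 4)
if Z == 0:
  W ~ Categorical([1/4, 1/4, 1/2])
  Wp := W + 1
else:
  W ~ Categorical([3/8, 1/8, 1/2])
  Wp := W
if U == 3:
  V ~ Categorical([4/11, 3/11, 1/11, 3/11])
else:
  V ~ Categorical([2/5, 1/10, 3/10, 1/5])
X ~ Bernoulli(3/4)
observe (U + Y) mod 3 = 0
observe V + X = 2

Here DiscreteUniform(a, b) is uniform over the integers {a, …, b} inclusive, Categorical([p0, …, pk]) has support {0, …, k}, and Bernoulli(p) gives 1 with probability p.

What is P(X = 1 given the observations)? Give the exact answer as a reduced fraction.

P(X = 1 | obs) = 111/182

Enumerate traces; 36 have nonzero weight after conditioning:
  (Z=0, Y=0, U=3, W=0, V=1, X=1) weight 1/880
  (Z=0, Y=0, U=3, W=0, V=2, X=0) weight 1/7920
  (Z=0, Y=0, U=3, W=1, V=1, X=1) weight 1/880
  (Z=0, Y=0, U=3, W=1, V=2, X=0) weight 1/7920
  (Z=0, Y=0, U=3, W=2, V=1, X=1) weight 1/440
  (Z=0, Y=0, U=3, W=2, V=2, X=0) weight 1/3960
  (Z=0, Y=1, U=2, W=0, V=1, X=1) weight 1/600
  (Z=0, Y=1, U=2, W=0, V=2, X=0) weight 1/600
  … 28 more
Group by X:
  weight(X=0) = 71/3300
  weight(X=1) = 37/1100
Total weight = 71/3300 + 37/1100 = 91/1650
P(X=0 | obs) = 71/3300 / 91/1650 = 71/182
P(X=1 | obs) = 37/1100 / 91/1650 = 111/182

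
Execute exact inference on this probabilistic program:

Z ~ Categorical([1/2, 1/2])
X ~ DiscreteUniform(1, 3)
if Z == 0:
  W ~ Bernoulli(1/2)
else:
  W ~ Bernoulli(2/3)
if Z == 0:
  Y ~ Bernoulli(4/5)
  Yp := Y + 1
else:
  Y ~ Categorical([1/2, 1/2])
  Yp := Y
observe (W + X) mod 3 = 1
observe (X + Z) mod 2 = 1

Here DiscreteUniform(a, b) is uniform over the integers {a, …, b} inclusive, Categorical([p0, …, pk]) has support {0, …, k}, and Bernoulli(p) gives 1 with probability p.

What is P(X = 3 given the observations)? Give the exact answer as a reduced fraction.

P(X = 3 | obs) = 1/2

Enumerate traces; 4 have nonzero weight after conditioning:
  (Z=0, X=1, W=0, Y=0) weight 1/60
  (Z=0, X=1, W=0, Y=1) weight 1/15
  (Z=0, X=3, W=1, Y=0) weight 1/60
  (Z=0, X=3, W=1, Y=1) weight 1/15
Group by X:
  weight(X=1) = 1/12
  weight(X=3) = 1/12
Total weight = 1/12 + 1/12 = 1/6
P(X=1 | obs) = 1/12 / 1/6 = 1/2
P(X=3 | obs) = 1/12 / 1/6 = 1/2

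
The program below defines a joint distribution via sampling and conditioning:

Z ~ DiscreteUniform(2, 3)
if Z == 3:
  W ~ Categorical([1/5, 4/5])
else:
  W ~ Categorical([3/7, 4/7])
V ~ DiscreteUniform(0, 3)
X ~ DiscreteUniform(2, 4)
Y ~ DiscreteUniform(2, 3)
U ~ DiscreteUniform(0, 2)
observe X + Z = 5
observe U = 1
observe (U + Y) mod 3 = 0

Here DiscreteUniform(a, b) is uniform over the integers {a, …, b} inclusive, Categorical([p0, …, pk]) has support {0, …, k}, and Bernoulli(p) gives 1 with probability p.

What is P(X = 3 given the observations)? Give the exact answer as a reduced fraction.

Enumerate traces; 16 have nonzero weight after conditioning:
  (Z=2, W=0, V=0, X=3, Y=2, U=1) weight 1/336
  (Z=2, W=0, V=1, X=3, Y=2, U=1) weight 1/336
  (Z=2, W=0, V=2, X=3, Y=2, U=1) weight 1/336
  (Z=2, W=0, V=3, X=3, Y=2, U=1) weight 1/336
  (Z=2, W=1, V=0, X=3, Y=2, U=1) weight 1/252
  (Z=2, W=1, V=1, X=3, Y=2, U=1) weight 1/252
  (Z=2, W=1, V=2, X=3, Y=2, U=1) weight 1/252
  (Z=2, W=1, V=3, X=3, Y=2, U=1) weight 1/252
  (Z=3, W=0, V=0, X=2, Y=2, U=1) weight 1/720
  … 7 more
Group by X:
  weight(X=2) = 1/36
  weight(X=3) = 1/36
Total weight = 1/36 + 1/36 = 1/18
P(X=2 | obs) = 1/36 / 1/18 = 1/2
P(X=3 | obs) = 1/36 / 1/18 = 1/2

P(X = 3 | obs) = 1/2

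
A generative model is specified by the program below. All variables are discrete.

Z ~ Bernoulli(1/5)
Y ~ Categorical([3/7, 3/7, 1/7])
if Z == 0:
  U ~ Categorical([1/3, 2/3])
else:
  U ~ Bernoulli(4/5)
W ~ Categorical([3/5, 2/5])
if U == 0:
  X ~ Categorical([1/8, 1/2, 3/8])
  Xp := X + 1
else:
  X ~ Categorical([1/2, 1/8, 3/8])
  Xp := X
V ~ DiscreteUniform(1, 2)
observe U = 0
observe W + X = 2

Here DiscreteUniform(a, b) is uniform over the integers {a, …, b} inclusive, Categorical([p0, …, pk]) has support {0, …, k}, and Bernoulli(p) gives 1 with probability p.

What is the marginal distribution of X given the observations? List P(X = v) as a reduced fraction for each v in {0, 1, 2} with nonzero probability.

Enumerate traces; 24 have nonzero weight after conditioning:
  (Z=0, Y=0, U=0, W=0, X=2, V=1) weight 9/700
  (Z=0, Y=0, U=0, W=0, X=2, V=2) weight 9/700
  (Z=0, Y=0, U=0, W=1, X=1, V=1) weight 2/175
  (Z=0, Y=0, U=0, W=1, X=1, V=2) weight 2/175
  (Z=0, Y=1, U=0, W=0, X=2, V=1) weight 9/700
  (Z=0, Y=1, U=0, W=0, X=2, V=2) weight 9/700
  (Z=0, Y=1, U=0, W=1, X=1, V=1) weight 2/175
  (Z=0, Y=1, U=0, W=1, X=1, V=2) weight 2/175
  … 16 more
Group by X:
  weight(X=1) = 23/375
  weight(X=2) = 69/1000
Total weight = 23/375 + 69/1000 = 391/3000
P(X=1 | obs) = 23/375 / 391/3000 = 8/17
P(X=2 | obs) = 69/1000 / 391/3000 = 9/17

P(X=1) = 8/17, P(X=2) = 9/17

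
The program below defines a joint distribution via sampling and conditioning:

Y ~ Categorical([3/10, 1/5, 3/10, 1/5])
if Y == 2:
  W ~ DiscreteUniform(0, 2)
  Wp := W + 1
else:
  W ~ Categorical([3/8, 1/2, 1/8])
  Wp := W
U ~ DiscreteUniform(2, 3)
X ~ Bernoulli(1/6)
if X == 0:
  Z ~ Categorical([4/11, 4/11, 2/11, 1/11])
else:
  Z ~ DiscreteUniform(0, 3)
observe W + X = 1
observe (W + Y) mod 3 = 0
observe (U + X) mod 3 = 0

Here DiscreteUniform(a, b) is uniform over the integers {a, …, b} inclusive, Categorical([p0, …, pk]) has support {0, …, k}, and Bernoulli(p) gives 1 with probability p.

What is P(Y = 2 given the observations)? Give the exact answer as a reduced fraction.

P(Y = 2 | obs) = 8/11

Enumerate traces; 12 have nonzero weight after conditioning:
  (Y=0, W=0, U=2, X=1, Z=0) weight 3/1280
  (Y=0, W=0, U=2, X=1, Z=1) weight 3/1280
  (Y=0, W=0, U=2, X=1, Z=2) weight 3/1280
  (Y=0, W=0, U=2, X=1, Z=3) weight 3/1280
  (Y=2, W=1, U=3, X=0, Z=0) weight 1/66
  (Y=2, W=1, U=3, X=0, Z=1) weight 1/66
  (Y=2, W=1, U=3, X=0, Z=2) weight 1/132
  (Y=2, W=1, U=3, X=0, Z=3) weight 1/264
  (Y=3, W=0, U=2, X=1, Z=0) weight 1/640
  … 3 more
Group by Y:
  weight(Y=0) = 3/320
  weight(Y=2) = 1/24
  weight(Y=3) = 1/160
Total weight = 3/320 + 1/24 + 1/160 = 11/192
P(Y=0 | obs) = 3/320 / 11/192 = 9/55
P(Y=2 | obs) = 1/24 / 11/192 = 8/11
P(Y=3 | obs) = 1/160 / 11/192 = 6/55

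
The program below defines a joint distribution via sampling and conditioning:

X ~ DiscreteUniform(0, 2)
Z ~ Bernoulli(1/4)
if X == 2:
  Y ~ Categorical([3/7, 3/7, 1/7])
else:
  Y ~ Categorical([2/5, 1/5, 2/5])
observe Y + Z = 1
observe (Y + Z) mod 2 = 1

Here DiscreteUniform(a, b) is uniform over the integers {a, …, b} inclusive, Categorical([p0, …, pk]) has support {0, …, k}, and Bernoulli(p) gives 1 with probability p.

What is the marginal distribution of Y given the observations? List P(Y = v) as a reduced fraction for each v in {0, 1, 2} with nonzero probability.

Enumerate traces; 6 have nonzero weight after conditioning:
  (X=0, Z=0, Y=1) weight 1/20
  (X=0, Z=1, Y=0) weight 1/30
  (X=1, Z=0, Y=1) weight 1/20
  (X=1, Z=1, Y=0) weight 1/30
  (X=2, Z=0, Y=1) weight 3/28
  (X=2, Z=1, Y=0) weight 1/28
Group by Y:
  weight(Y=0) = 43/420
  weight(Y=1) = 29/140
Total weight = 43/420 + 29/140 = 13/42
P(Y=0 | obs) = 43/420 / 13/42 = 43/130
P(Y=1 | obs) = 29/140 / 13/42 = 87/130

P(Y=0) = 43/130, P(Y=1) = 87/130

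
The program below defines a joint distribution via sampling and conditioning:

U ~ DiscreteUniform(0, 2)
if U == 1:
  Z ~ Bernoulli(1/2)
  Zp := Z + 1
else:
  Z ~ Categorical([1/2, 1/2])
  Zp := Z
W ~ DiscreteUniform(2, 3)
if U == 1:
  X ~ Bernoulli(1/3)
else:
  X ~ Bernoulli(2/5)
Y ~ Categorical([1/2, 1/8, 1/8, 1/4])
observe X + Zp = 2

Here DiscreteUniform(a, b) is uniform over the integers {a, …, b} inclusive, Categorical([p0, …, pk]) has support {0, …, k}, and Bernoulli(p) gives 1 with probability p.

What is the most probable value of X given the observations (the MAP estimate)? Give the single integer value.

Enumerate traces; 32 have nonzero weight after conditioning:
  (U=0, Z=1, W=2, X=1, Y=0) weight 1/60
  (U=0, Z=1, W=2, X=1, Y=1) weight 1/240
  (U=0, Z=1, W=2, X=1, Y=2) weight 1/240
  (U=0, Z=1, W=2, X=1, Y=3) weight 1/120
  (U=0, Z=1, W=3, X=1, Y=0) weight 1/60
  (U=0, Z=1, W=3, X=1, Y=1) weight 1/240
  (U=0, Z=1, W=3, X=1, Y=2) weight 1/240
  (U=0, Z=1, W=3, X=1, Y=3) weight 1/120
  (U=1, Z=1, W=2, X=0, Y=0) weight 1/36
  … 23 more
Group by X:
  weight(X=0) = 1/9
  weight(X=1) = 17/90
Total weight = 1/9 + 17/90 = 3/10
P(X=0 | obs) = 1/9 / 3/10 = 10/27
P(X=1 | obs) = 17/90 / 3/10 = 17/27
argmax = 1

argmax_v P(X = v | obs) = 1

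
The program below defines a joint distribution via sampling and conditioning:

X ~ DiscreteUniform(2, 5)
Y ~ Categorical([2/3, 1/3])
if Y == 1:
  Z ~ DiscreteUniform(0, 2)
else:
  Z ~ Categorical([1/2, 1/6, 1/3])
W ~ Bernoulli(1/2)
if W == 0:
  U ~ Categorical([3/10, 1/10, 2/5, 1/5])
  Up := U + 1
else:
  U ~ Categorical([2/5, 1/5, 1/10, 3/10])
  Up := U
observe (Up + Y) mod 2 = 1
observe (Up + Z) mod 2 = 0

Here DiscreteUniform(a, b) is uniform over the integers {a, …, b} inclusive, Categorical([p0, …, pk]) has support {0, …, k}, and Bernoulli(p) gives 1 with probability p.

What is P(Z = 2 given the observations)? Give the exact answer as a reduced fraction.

Enumerate traces; 48 have nonzero weight after conditioning:
  (X=2, Y=0, Z=1, W=0, U=0) weight 1/240
  (X=2, Y=0, Z=1, W=0, U=2) weight 1/180
  (X=2, Y=0, Z=1, W=1, U=1) weight 1/360
  (X=2, Y=0, Z=1, W=1, U=3) weight 1/240
  (X=2, Y=1, Z=0, W=0, U=1) weight 1/720
  (X=2, Y=1, Z=0, W=0, U=3) weight 1/360
  (X=2, Y=1, Z=0, W=1, U=0) weight 1/180
  (X=2, Y=1, Z=0, W=1, U=2) weight 1/720
  (X=2, Y=1, Z=2, W=0, U=1) weight 1/720
  … 39 more
Group by Z:
  weight(Z=0) = 2/45
  weight(Z=1) = 1/15
  weight(Z=2) = 2/45
Total weight = 2/45 + 1/15 + 2/45 = 7/45
P(Z=0 | obs) = 2/45 / 7/45 = 2/7
P(Z=1 | obs) = 1/15 / 7/45 = 3/7
P(Z=2 | obs) = 2/45 / 7/45 = 2/7

P(Z = 2 | obs) = 2/7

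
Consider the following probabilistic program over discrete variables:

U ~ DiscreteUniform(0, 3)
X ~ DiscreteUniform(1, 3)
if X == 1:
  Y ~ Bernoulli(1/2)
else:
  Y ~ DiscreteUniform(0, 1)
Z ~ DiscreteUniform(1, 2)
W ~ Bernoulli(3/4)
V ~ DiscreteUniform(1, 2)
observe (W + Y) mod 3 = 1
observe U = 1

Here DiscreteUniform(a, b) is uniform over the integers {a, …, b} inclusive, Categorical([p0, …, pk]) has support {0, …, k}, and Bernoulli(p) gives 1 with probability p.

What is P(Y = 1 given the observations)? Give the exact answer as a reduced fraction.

Enumerate traces; 24 have nonzero weight after conditioning:
  (U=1, X=1, Y=0, Z=1, W=1, V=1) weight 1/128
  (U=1, X=1, Y=0, Z=1, W=1, V=2) weight 1/128
  (U=1, X=1, Y=0, Z=2, W=1, V=1) weight 1/128
  (U=1, X=1, Y=0, Z=2, W=1, V=2) weight 1/128
  (U=1, X=1, Y=1, Z=1, W=0, V=1) weight 1/384
  (U=1, X=1, Y=1, Z=1, W=0, V=2) weight 1/384
  (U=1, X=1, Y=1, Z=2, W=0, V=1) weight 1/384
  (U=1, X=1, Y=1, Z=2, W=0, V=2) weight 1/384
  … 16 more
Group by Y:
  weight(Y=0) = 3/32
  weight(Y=1) = 1/32
Total weight = 3/32 + 1/32 = 1/8
P(Y=0 | obs) = 3/32 / 1/8 = 3/4
P(Y=1 | obs) = 1/32 / 1/8 = 1/4

P(Y = 1 | obs) = 1/4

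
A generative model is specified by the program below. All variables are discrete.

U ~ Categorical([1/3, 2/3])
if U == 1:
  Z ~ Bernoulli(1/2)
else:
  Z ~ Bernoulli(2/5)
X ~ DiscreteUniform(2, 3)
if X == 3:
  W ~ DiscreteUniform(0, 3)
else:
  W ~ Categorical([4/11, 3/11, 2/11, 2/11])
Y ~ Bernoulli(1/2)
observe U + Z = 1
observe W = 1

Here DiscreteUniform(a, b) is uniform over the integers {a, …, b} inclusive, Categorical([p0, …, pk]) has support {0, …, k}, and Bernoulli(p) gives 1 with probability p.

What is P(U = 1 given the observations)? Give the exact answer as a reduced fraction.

P(U = 1 | obs) = 5/7

Enumerate traces; 8 have nonzero weight after conditioning:
  (U=0, Z=1, X=2, W=1, Y=0) weight 1/110
  (U=0, Z=1, X=2, W=1, Y=1) weight 1/110
  (U=0, Z=1, X=3, W=1, Y=0) weight 1/120
  (U=0, Z=1, X=3, W=1, Y=1) weight 1/120
  (U=1, Z=0, X=2, W=1, Y=0) weight 1/44
  (U=1, Z=0, X=2, W=1, Y=1) weight 1/44
  (U=1, Z=0, X=3, W=1, Y=0) weight 1/48
  (U=1, Z=0, X=3, W=1, Y=1) weight 1/48
Group by U:
  weight(U=0) = 23/660
  weight(U=1) = 23/264
Total weight = 23/660 + 23/264 = 161/1320
P(U=0 | obs) = 23/660 / 161/1320 = 2/7
P(U=1 | obs) = 23/264 / 161/1320 = 5/7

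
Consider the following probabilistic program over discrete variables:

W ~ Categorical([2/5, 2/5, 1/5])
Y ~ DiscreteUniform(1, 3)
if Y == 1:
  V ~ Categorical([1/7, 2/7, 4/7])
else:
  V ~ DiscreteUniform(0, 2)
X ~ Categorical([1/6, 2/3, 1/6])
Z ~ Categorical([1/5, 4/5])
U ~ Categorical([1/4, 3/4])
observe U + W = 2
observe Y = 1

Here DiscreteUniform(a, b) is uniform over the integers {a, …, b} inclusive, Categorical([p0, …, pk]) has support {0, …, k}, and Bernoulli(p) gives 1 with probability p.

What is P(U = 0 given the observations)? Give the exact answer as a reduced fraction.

Enumerate traces; 36 have nonzero weight after conditioning:
  (W=1, Y=1, V=0, X=0, Z=0, U=1) weight 1/2100
  (W=1, Y=1, V=0, X=0, Z=1, U=1) weight 1/525
  (W=1, Y=1, V=0, X=1, Z=0, U=1) weight 1/525
  (W=1, Y=1, V=0, X=1, Z=1, U=1) weight 4/525
  (W=1, Y=1, V=0, X=2, Z=0, U=1) weight 1/2100
  (W=1, Y=1, V=0, X=2, Z=1, U=1) weight 1/525
  (W=1, Y=1, V=1, X=0, Z=0, U=1) weight 1/1050
  (W=1, Y=1, V=1, X=0, Z=1, U=1) weight 2/525
  (W=2, Y=1, V=0, X=0, Z=0, U=0) weight 1/12600
  … 27 more
Group by U:
  weight(U=0) = 1/60
  weight(U=1) = 1/10
Total weight = 1/60 + 1/10 = 7/60
P(U=0 | obs) = 1/60 / 7/60 = 1/7
P(U=1 | obs) = 1/10 / 7/60 = 6/7

P(U = 0 | obs) = 1/7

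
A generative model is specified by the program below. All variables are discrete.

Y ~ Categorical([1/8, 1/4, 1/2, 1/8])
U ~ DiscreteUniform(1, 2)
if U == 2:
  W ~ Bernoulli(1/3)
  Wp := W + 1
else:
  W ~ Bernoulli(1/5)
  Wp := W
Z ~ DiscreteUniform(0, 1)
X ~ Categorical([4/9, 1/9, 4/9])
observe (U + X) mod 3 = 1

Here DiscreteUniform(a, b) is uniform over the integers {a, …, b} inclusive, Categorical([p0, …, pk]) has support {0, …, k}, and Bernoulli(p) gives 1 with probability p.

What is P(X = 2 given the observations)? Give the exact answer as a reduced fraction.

Enumerate traces; 32 have nonzero weight after conditioning:
  (Y=0, U=1, W=0, Z=0, X=0) weight 1/90
  (Y=0, U=1, W=0, Z=1, X=0) weight 1/90
  (Y=0, U=1, W=1, Z=0, X=0) weight 1/360
  (Y=0, U=1, W=1, Z=1, X=0) weight 1/360
  (Y=0, U=2, W=0, Z=0, X=2) weight 1/108
  (Y=0, U=2, W=0, Z=1, X=2) weight 1/108
  (Y=0, U=2, W=1, Z=0, X=2) weight 1/216
  (Y=0, U=2, W=1, Z=1, X=2) weight 1/216
  … 24 more
Group by X:
  weight(X=0) = 2/9
  weight(X=2) = 2/9
Total weight = 2/9 + 2/9 = 4/9
P(X=0 | obs) = 2/9 / 4/9 = 1/2
P(X=2 | obs) = 2/9 / 4/9 = 1/2

P(X = 2 | obs) = 1/2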